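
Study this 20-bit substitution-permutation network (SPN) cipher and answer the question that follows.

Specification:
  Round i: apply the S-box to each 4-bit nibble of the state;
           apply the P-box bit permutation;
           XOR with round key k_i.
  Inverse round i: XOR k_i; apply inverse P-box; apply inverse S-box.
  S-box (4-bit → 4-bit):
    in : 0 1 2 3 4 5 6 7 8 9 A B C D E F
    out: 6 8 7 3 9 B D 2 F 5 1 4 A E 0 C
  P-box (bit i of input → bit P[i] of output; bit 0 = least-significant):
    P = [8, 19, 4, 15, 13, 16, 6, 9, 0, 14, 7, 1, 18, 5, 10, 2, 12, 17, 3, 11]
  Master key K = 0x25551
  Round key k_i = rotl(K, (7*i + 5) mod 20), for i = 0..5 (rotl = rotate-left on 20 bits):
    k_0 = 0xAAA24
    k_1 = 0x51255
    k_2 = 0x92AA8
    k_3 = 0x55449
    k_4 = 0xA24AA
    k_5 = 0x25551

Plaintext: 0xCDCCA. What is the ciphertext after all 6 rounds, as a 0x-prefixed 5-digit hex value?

s_0 = plaintext = 0xCDCCA
s_1 = Round(s_0, k_0) = 0x9E502
s_2 = Round(s_1, k_1) = 0xC430E
s_3 = Round(s_2, k_2) = 0xE62ED
s_4 = Round(s_3, k_3) = 0x990DC
s_5 = Round(s_4, k_4) = 0x7F262
s_6 = Round(s_5, k_5) = 0x83284

0x83284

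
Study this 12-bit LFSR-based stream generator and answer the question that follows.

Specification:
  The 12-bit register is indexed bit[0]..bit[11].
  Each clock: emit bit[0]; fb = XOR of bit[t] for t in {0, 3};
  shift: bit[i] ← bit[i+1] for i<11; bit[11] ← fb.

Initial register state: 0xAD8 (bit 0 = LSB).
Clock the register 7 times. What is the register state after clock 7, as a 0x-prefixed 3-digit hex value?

reg_0 = 0xAD8
clock 1: out=0, reg = 0xD6C
clock 2: out=0, reg = 0xEB6
clock 3: out=0, reg = 0x75B
clock 4: out=1, reg = 0x3AD
clock 5: out=1, reg = 0x1D6
clock 6: out=0, reg = 0x0EB
clock 7: out=1, reg = 0x075

0x075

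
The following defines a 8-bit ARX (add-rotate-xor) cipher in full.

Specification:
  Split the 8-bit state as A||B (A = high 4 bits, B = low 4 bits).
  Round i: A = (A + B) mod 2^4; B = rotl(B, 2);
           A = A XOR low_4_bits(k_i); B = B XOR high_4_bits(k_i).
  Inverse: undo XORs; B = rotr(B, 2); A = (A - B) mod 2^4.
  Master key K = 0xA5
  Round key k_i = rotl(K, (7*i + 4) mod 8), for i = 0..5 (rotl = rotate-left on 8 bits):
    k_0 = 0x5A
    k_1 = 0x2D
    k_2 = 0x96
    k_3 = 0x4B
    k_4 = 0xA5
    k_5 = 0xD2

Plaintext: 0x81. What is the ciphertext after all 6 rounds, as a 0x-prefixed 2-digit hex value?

s_0 = plaintext = 0x81
s_1 = Round(s_0, k_0) = 0x31
s_2 = Round(s_1, k_1) = 0x96
s_3 = Round(s_2, k_2) = 0x90
s_4 = Round(s_3, k_3) = 0x24
s_5 = Round(s_4, k_4) = 0x3B
s_6 = Round(s_5, k_5) = 0xC3

0xC3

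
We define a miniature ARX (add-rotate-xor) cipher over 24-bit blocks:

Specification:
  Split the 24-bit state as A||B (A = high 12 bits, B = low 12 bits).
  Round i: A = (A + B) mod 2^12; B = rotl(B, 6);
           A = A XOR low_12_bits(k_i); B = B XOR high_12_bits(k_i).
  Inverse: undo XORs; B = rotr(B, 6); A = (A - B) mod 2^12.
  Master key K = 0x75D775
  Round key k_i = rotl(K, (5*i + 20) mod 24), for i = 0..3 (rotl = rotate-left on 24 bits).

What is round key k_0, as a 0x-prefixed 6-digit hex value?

0x575D77

K = 0x75D775
k_0 = rotl(K, (5*0+20) mod 24) = rotl(K, 20) = 0x575D77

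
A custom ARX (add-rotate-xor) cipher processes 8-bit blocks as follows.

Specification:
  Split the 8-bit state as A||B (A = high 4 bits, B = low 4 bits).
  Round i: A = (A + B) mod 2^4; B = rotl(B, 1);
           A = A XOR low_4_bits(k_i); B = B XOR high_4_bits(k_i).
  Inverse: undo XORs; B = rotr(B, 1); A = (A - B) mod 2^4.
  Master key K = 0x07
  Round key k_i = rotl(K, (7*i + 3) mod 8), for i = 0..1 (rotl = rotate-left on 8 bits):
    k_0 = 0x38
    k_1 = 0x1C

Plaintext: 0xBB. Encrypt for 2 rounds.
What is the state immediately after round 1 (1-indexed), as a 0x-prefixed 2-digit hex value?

s_0 = plaintext = 0xBB
s_1 = Round(s_0, k_0) = 0xE4
s_2 = Round(s_1, k_1) = 0xE9

0xE4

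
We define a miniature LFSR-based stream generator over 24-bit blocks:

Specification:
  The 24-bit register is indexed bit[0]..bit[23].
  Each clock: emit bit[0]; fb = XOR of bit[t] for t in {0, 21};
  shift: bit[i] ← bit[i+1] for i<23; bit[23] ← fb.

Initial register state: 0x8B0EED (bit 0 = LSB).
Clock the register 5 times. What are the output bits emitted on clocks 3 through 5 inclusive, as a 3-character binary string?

reg_0 = 0x8B0EED
clock 1: out=1, reg = 0xC58776
clock 2: out=0, reg = 0x62C3BB
clock 3: out=1, reg = 0x3161DD
clock 4: out=1, reg = 0x18B0EE
clock 5: out=0, reg = 0x0C5877

110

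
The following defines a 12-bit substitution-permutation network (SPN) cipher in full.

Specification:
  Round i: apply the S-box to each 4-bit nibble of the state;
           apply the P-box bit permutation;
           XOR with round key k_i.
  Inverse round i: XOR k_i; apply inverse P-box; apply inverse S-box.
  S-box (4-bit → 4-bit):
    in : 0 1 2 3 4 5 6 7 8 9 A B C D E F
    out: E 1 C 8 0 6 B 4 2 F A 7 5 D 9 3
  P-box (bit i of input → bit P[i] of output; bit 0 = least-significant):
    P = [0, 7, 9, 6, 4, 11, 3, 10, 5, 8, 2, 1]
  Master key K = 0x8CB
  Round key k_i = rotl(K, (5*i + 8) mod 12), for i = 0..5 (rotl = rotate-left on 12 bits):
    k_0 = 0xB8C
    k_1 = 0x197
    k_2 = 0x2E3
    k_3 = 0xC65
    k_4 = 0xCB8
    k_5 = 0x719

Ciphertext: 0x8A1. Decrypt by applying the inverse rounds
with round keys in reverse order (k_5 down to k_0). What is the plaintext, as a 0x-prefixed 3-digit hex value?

0x52F

s_0 = ciphertext = 0x8A1
s_1 = InvRound(s_0, k_5) = 0xF95
s_2 = InvRound(s_1, k_4) = 0xB7C
s_3 = InvRound(s_2, k_3) = 0x8DC
s_4 = InvRound(s_3, k_2) = 0xDBC
s_5 = InvRound(s_4, k_1) = 0xE01
s_6 = InvRound(s_5, k_0) = 0x52F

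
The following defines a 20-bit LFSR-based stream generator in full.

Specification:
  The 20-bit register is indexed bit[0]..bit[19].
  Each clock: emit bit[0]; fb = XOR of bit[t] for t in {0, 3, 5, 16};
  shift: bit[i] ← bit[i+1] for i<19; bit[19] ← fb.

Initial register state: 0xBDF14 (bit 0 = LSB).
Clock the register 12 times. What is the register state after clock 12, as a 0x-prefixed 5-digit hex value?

0xF55BD

reg_0 = 0xBDF14
clock 1: out=0, reg = 0xDEF8A
clock 2: out=0, reg = 0x6F7C5
clock 3: out=1, reg = 0xB7BE2
clock 4: out=0, reg = 0x5BDF1
clock 5: out=1, reg = 0xADEF8
clock 6: out=0, reg = 0x56F7C
clock 7: out=0, reg = 0xAB7BE
clock 8: out=0, reg = 0x55BDF
clock 9: out=1, reg = 0xAADEF
clock 10: out=1, reg = 0xD56F7
clock 11: out=1, reg = 0xEAB7B
clock 12: out=1, reg = 0xF55BD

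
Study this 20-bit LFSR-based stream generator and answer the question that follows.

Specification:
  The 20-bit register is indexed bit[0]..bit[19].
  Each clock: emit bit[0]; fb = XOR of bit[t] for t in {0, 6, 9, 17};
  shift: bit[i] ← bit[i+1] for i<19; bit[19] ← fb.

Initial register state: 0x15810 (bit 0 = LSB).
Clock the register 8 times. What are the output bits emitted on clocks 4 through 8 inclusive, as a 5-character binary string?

reg_0 = 0x15810
clock 1: out=0, reg = 0x0AC08
clock 2: out=0, reg = 0x05604
clock 3: out=0, reg = 0x82B02
clock 4: out=0, reg = 0xC1581
clock 5: out=1, reg = 0xE0AC0
clock 6: out=0, reg = 0xF0560
clock 7: out=0, reg = 0x782B0
clock 8: out=0, reg = 0x3C158

01000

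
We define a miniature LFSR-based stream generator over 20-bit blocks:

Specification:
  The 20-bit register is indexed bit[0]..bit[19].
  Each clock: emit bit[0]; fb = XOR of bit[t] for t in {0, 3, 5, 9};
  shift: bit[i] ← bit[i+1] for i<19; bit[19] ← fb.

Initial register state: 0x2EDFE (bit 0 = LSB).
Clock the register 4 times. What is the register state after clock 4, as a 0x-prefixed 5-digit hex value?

reg_0 = 0x2EDFE
clock 1: out=0, reg = 0x176FF
clock 2: out=1, reg = 0x0BB7F
clock 3: out=1, reg = 0x05DBF
clock 4: out=1, reg = 0x82EDF

0x82EDF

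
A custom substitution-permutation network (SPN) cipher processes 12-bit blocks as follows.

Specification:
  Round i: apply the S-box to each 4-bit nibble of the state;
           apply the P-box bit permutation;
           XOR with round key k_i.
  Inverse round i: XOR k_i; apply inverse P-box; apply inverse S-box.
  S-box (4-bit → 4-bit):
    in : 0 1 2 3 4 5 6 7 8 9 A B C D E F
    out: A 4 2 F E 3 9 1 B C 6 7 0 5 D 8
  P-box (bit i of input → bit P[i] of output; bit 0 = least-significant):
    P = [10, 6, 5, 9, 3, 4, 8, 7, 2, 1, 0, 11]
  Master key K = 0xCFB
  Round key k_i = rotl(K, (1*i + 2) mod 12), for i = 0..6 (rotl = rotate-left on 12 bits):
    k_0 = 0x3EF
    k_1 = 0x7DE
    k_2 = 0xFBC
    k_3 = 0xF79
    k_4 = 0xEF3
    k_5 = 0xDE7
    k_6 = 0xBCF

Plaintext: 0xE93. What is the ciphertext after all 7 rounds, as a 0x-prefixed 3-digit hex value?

0xA97

s_0 = plaintext = 0xE93
s_1 = Round(s_0, k_0) = 0xC0A
s_2 = Round(s_1, k_1) = 0x72E
s_3 = Round(s_2, k_2) = 0x988
s_4 = Round(s_3, k_3) = 0x1A0
s_5 = Round(s_4, k_4) = 0xDA2
s_6 = Round(s_5, k_5) = 0xCB2
s_7 = Round(s_6, k_6) = 0xA97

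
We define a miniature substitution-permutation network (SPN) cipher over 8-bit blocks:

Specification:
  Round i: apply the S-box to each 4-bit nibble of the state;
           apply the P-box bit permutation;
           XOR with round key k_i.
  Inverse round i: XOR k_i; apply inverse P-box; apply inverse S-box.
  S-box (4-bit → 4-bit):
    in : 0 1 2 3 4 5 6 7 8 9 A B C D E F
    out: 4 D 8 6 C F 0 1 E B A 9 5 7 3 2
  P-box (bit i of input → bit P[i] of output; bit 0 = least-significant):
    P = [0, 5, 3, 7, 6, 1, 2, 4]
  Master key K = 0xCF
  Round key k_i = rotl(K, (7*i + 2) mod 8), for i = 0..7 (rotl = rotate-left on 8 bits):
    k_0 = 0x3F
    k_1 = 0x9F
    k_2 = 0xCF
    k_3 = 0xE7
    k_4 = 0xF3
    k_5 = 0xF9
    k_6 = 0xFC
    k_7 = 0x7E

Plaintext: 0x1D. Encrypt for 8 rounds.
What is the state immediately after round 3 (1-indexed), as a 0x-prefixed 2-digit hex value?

s_0 = plaintext = 0x1D
s_1 = Round(s_0, k_0) = 0x42
s_2 = Round(s_1, k_1) = 0x0B
s_3 = Round(s_2, k_2) = 0x4A
s_4 = Round(s_3, k_3) = 0x53
s_5 = Round(s_4, k_4) = 0x8D
s_6 = Round(s_5, k_5) = 0xC6
s_7 = Round(s_6, k_6) = 0xB8
s_8 = Round(s_7, k_7) = 0x86

0x4A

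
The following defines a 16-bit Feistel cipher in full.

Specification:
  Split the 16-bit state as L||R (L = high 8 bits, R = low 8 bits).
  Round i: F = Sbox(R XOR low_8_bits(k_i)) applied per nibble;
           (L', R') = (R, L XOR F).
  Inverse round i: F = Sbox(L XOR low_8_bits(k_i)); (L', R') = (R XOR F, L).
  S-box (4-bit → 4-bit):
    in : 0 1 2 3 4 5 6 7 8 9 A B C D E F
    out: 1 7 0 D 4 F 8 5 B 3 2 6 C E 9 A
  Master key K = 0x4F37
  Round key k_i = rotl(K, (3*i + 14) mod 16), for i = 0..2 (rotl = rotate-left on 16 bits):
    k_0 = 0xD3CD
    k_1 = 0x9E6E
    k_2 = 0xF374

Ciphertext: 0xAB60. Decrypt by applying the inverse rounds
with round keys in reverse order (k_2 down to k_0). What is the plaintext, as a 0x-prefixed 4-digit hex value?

s_0 = ciphertext = 0xAB60
s_1 = InvRound(s_0, k_2) = 0x8AAB
s_2 = InvRound(s_1, k_1) = 0x3F8A
s_3 = InvRound(s_2, k_0) = 0x2A3F

0x2A3F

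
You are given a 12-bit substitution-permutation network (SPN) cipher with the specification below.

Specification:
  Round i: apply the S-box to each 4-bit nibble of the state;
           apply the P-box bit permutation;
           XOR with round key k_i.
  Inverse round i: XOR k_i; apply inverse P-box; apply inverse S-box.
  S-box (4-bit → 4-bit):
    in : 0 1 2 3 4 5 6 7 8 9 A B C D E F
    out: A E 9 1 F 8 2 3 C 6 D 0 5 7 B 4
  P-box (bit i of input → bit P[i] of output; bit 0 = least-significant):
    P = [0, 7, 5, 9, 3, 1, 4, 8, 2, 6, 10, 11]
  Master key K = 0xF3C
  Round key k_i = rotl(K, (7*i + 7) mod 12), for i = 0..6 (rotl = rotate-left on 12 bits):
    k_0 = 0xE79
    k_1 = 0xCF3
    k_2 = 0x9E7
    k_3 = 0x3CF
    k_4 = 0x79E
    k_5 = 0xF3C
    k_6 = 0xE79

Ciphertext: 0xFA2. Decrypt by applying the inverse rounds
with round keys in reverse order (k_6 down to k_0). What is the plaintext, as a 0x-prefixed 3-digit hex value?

s_0 = ciphertext = 0xFA2
s_1 = InvRound(s_0, k_6) = 0x647
s_2 = InvRound(s_1, k_5) = 0x04C
s_3 = InvRound(s_2, k_4) = 0x910
s_4 = InvRound(s_3, k_3) = 0xEDE
s_5 = InvRound(s_4, k_2) = 0xFAA
s_6 = InvRound(s_5, k_1) = 0x6A2
s_7 = InvRound(s_6, k_0) = 0x0D7

0x0D7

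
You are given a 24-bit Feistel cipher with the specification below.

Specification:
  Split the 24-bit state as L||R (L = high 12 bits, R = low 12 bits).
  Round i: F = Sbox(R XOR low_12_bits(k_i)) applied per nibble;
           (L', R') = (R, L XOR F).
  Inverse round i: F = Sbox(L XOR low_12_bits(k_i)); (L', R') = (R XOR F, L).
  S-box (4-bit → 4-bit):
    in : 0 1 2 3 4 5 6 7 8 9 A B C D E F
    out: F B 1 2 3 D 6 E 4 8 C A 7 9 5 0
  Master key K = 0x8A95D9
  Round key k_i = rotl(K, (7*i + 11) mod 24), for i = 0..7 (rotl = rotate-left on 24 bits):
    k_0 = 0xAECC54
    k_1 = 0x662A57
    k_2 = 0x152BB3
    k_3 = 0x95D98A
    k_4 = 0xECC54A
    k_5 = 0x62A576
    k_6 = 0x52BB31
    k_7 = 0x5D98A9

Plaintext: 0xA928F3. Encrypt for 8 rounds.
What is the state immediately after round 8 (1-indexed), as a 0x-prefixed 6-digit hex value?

0x1614A7

s_0 = plaintext = 0xA928F3
s_1 = Round(s_0, k_0) = 0x8F395C
s_2 = Round(s_1, k_1) = 0x95CA09
s_3 = Round(s_2, k_2) = 0xA092F0
s_4 = Round(s_3, k_3) = 0x2F00E5
s_5 = Round(s_4, k_4) = 0x0E5F30
s_6 = Round(s_5, k_5) = 0xF30CD3
s_7 = Round(s_6, k_6) = 0xCD3161
s_8 = Round(s_7, k_7) = 0x1614A7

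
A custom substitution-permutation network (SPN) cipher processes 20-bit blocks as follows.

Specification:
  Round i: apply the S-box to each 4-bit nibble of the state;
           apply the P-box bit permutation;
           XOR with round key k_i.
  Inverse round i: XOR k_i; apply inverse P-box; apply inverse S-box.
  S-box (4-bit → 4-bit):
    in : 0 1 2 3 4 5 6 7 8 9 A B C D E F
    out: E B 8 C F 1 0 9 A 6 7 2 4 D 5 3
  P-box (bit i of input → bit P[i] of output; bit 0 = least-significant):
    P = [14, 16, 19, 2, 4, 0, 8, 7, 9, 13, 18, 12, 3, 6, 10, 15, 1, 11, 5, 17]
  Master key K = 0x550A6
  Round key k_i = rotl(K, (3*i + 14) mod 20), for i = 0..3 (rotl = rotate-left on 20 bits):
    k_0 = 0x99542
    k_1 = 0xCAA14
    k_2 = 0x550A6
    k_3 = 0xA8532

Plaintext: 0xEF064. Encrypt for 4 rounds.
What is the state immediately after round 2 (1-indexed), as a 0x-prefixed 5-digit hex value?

0x6A4BE

s_0 = plaintext = 0xEF064
s_1 = Round(s_0, k_0) = 0x4E52C
s_2 = Round(s_1, k_1) = 0x6A4BE
s_3 = Round(s_2, k_2) = 0x926EF
s_4 = Round(s_3, k_3) = 0xB4C02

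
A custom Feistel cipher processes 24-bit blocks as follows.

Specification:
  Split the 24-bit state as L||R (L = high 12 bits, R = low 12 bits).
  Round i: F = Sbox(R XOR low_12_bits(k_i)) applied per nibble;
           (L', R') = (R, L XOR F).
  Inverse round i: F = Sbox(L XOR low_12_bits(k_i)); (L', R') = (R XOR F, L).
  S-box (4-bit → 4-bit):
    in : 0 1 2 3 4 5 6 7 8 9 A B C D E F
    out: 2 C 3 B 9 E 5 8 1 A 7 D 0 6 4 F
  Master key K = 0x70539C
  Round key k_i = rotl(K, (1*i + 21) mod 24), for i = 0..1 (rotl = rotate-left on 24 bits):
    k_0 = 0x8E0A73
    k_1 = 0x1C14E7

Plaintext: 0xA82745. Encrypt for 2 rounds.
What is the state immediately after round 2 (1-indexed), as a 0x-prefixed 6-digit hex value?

s_0 = plaintext = 0xA82745
s_1 = Round(s_0, k_0) = 0x745C37
s_2 = Round(s_1, k_1) = 0xC37627

0xC37627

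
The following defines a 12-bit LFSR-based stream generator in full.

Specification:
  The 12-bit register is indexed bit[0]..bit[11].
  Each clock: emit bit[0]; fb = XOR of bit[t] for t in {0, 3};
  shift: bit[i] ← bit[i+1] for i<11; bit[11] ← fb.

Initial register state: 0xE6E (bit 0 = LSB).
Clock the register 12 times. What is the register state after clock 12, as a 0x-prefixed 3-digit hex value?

0x9A3

reg_0 = 0xE6E
clock 1: out=0, reg = 0xF37
clock 2: out=1, reg = 0xF9B
clock 3: out=1, reg = 0x7CD
clock 4: out=1, reg = 0x3E6
clock 5: out=0, reg = 0x1F3
clock 6: out=1, reg = 0x8F9
clock 7: out=1, reg = 0x47C
clock 8: out=0, reg = 0xA3E
clock 9: out=0, reg = 0xD1F
clock 10: out=1, reg = 0x68F
clock 11: out=1, reg = 0x347
clock 12: out=1, reg = 0x9A3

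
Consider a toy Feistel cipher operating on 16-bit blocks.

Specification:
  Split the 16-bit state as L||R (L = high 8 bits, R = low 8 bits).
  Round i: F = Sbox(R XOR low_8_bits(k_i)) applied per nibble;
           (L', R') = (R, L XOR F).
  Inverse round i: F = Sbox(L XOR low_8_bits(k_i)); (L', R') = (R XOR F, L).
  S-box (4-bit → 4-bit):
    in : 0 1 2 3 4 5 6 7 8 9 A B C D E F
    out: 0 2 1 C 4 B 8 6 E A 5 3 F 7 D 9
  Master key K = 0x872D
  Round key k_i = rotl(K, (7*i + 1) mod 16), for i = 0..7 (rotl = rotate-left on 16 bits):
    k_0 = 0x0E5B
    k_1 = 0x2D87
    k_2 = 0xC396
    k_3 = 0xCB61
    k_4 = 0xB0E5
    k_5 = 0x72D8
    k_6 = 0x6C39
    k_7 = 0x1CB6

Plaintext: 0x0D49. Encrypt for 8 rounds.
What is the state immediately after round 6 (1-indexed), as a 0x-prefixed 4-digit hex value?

0x9E03

s_0 = plaintext = 0x0D49
s_1 = Round(s_0, k_0) = 0x492C
s_2 = Round(s_1, k_1) = 0x2C1A
s_3 = Round(s_2, k_2) = 0x1AC3
s_4 = Round(s_3, k_3) = 0xC34B
s_5 = Round(s_4, k_4) = 0x4B9E
s_6 = Round(s_5, k_5) = 0x9E03
s_7 = Round(s_6, k_6) = 0x035B
s_8 = Round(s_7, k_7) = 0x5BD4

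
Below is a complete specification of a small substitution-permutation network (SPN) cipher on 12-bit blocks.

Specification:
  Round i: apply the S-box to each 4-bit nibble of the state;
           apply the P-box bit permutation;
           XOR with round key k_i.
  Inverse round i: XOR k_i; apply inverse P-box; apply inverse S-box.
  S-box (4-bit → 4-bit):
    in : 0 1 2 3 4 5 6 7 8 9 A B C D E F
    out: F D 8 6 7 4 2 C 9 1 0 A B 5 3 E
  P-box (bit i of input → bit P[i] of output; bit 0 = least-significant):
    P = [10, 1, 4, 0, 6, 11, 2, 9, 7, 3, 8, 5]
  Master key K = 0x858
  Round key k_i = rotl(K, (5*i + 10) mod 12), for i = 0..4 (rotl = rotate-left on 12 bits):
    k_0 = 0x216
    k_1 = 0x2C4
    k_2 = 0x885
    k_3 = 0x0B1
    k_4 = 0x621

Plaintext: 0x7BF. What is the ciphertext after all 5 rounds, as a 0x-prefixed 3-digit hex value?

0xEA7

s_0 = plaintext = 0x7BF
s_1 = Round(s_0, k_0) = 0x925
s_2 = Round(s_1, k_1) = 0x054
s_3 = Round(s_2, k_2) = 0xD3B
s_4 = Round(s_3, k_3) = 0x936
s_5 = Round(s_4, k_4) = 0xEA7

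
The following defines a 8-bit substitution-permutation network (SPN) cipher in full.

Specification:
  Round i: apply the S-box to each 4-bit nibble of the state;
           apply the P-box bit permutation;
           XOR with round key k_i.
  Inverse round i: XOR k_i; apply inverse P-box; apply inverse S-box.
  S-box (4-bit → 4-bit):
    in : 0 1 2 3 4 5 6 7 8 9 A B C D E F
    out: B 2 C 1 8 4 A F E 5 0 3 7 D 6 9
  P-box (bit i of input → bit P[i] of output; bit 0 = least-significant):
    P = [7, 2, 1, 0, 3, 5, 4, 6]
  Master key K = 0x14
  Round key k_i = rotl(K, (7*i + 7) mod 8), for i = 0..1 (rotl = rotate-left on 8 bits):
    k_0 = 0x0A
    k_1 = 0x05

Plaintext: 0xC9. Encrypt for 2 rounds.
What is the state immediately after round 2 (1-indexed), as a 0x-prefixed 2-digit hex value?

0xA8

s_0 = plaintext = 0xC9
s_1 = Round(s_0, k_0) = 0xB0
s_2 = Round(s_1, k_1) = 0xA8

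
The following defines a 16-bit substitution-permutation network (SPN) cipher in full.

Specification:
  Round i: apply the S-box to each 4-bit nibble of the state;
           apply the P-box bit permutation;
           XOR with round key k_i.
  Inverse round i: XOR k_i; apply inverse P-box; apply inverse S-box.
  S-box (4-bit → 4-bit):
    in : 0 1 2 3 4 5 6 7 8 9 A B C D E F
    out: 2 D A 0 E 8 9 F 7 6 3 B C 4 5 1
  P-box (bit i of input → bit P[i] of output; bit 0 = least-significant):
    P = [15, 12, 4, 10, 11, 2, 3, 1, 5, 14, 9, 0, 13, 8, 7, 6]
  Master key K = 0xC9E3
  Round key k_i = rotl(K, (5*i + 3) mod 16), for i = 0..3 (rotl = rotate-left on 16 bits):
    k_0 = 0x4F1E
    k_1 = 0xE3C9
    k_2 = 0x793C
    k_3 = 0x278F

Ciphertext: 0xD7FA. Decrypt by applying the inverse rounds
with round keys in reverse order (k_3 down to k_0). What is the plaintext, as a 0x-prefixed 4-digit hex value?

s_0 = ciphertext = 0xD7FA
s_1 = InvRound(s_0, k_3) = 0x6B08
s_2 = InvRound(s_1, k_2) = 0x3E09
s_3 = InvRound(s_2, k_1) = 0x40FB
s_4 = InvRound(s_3, k_0) = 0x41A5

0x41A5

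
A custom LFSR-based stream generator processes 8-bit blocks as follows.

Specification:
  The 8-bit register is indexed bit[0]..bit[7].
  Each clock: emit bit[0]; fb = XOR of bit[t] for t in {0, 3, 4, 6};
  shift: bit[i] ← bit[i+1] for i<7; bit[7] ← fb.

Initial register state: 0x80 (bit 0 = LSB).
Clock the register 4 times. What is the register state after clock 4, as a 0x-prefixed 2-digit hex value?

reg_0 = 0x80
clock 1: out=0, reg = 0x40
clock 2: out=0, reg = 0xA0
clock 3: out=0, reg = 0x50
clock 4: out=0, reg = 0x28

0x28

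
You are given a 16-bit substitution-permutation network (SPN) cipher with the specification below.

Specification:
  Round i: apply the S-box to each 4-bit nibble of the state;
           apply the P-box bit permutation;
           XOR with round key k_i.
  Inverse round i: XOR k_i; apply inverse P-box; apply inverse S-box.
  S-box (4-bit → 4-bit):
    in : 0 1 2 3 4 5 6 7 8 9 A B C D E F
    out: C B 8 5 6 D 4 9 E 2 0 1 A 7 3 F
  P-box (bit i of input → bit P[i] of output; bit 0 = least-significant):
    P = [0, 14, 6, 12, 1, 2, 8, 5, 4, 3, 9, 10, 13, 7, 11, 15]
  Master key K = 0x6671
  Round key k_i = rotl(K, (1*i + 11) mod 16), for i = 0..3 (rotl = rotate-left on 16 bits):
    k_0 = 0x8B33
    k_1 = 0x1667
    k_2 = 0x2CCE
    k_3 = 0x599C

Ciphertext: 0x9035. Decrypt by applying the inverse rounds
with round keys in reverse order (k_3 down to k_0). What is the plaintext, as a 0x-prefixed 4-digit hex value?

s_0 = ciphertext = 0x9035
s_1 = InvRound(s_0, k_3) = 0x890E
s_2 = InvRound(s_1, k_2) = 0x1266
s_3 = InvRound(s_2, k_1) = 0xA2AB
s_4 = InvRound(s_3, k_0) = 0xDE6A

0xDE6A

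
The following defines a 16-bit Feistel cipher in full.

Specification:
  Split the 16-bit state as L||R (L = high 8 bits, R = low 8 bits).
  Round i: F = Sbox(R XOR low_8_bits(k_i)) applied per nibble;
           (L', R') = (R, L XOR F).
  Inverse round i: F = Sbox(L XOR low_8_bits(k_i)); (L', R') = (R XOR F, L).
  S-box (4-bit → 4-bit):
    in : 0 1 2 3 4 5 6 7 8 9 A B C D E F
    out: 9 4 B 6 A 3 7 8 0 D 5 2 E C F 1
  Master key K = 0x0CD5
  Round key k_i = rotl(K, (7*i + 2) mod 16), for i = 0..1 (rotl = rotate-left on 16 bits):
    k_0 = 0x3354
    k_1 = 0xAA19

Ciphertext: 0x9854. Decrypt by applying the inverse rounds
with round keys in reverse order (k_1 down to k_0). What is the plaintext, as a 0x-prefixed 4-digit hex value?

s_0 = ciphertext = 0x9854
s_1 = InvRound(s_0, k_1) = 0x5098
s_2 = InvRound(s_1, k_0) = 0x0250

0x0250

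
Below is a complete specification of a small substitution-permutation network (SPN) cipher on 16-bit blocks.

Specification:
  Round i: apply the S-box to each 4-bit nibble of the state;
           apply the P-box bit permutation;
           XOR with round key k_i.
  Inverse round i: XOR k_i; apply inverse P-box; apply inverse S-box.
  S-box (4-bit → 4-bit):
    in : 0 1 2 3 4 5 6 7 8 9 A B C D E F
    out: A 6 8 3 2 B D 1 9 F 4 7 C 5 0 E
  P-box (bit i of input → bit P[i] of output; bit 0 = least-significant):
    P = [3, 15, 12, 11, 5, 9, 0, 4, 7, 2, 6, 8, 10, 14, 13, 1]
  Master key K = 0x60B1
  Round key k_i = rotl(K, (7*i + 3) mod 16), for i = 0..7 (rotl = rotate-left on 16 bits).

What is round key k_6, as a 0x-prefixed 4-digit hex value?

0x2C16

K = 0x60B1
k_0 = rotl(K, (7*0+3) mod 16) = rotl(K, 3) = 0x058B
k_1 = rotl(K, (7*1+3) mod 16) = rotl(K, 10) = 0xC582
k_2 = rotl(K, (7*2+3) mod 16) = rotl(K, 1) = 0xC162
k_3 = rotl(K, (7*3+3) mod 16) = rotl(K, 8) = 0xB160
k_4 = rotl(K, (7*4+3) mod 16) = rotl(K, 15) = 0xB058
k_5 = rotl(K, (7*5+3) mod 16) = rotl(K, 6) = 0x2C58
k_6 = rotl(K, (7*6+3) mod 16) = rotl(K, 13) = 0x2C16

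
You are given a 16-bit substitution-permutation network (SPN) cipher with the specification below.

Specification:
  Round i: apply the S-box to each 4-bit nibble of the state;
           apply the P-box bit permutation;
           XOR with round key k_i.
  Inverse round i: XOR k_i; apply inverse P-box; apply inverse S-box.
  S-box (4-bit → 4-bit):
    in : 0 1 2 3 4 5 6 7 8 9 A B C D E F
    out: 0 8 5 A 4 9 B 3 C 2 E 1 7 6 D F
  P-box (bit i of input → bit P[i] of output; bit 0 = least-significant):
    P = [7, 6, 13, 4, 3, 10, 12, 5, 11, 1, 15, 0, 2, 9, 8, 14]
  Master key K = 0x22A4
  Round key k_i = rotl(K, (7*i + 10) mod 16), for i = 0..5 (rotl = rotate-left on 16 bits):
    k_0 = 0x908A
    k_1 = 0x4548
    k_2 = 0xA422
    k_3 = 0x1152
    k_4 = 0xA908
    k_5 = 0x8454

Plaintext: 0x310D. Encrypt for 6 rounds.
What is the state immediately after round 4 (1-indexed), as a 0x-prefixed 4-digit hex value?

s_0 = plaintext = 0x310D
s_1 = Round(s_0, k_0) = 0xF2CB
s_2 = Round(s_1, k_1) = 0x9AC4
s_3 = Round(s_2, k_2) = 0x1229
s_4 = Round(s_3, k_3) = 0xC91A
s_5 = Round(s_4, k_4) = 0x8A7E
s_6 = Round(s_5, k_5) = 0x61CF

0xC91A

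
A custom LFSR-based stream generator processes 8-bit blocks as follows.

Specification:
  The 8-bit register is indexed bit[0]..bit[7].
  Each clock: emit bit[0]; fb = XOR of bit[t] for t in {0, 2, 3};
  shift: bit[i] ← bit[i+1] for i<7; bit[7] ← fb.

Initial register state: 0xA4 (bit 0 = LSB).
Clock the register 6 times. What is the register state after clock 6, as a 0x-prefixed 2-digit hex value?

0xE6

reg_0 = 0xA4
clock 1: out=0, reg = 0xD2
clock 2: out=0, reg = 0x69
clock 3: out=1, reg = 0x34
clock 4: out=0, reg = 0x9A
clock 5: out=0, reg = 0xCD
clock 6: out=1, reg = 0xE6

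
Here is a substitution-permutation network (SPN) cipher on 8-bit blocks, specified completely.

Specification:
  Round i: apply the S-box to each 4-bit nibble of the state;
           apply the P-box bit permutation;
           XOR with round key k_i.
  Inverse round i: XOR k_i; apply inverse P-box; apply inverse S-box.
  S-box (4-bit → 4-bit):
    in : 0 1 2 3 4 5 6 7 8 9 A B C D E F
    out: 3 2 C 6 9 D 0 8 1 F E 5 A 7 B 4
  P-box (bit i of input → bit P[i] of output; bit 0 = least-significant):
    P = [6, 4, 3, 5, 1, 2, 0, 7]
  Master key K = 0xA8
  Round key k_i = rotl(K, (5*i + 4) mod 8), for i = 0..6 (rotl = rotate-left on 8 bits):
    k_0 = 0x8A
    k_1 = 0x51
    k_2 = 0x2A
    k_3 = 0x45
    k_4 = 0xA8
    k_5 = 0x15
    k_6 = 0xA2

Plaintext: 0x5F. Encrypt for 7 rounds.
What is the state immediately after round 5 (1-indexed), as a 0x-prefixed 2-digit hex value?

s_0 = plaintext = 0x5F
s_1 = Round(s_0, k_0) = 0x01
s_2 = Round(s_1, k_1) = 0x47
s_3 = Round(s_2, k_2) = 0x88
s_4 = Round(s_3, k_3) = 0x07
s_5 = Round(s_4, k_4) = 0x8E
s_6 = Round(s_5, k_5) = 0x67
s_7 = Round(s_6, k_6) = 0x82

0x8E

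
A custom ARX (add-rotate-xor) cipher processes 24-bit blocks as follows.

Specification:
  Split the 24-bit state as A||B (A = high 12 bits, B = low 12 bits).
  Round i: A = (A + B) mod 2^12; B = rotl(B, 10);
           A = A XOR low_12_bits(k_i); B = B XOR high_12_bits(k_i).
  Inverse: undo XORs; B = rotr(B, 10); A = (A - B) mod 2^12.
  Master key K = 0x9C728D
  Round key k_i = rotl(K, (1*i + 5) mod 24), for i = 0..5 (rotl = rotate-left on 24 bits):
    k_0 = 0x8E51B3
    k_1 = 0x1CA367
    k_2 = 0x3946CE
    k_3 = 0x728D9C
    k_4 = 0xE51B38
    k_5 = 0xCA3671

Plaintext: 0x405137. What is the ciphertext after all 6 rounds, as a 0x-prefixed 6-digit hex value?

0xA1384B

s_0 = plaintext = 0x405137
s_1 = Round(s_0, k_0) = 0x48F4A8
s_2 = Round(s_1, k_1) = 0xA500E0
s_3 = Round(s_2, k_2) = 0xDFE3AC
s_4 = Round(s_3, k_3) = 0xC367C3
s_5 = Round(s_4, k_4) = 0x8C13A1
s_6 = Round(s_5, k_5) = 0xA1384B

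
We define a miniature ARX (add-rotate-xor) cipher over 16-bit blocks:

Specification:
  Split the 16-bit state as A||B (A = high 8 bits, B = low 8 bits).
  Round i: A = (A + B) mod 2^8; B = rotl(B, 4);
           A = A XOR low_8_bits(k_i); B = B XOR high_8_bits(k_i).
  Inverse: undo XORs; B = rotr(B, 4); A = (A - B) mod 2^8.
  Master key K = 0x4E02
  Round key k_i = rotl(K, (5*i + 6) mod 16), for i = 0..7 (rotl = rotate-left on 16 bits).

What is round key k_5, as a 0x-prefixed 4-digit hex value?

0x2701

K = 0x4E02
k_0 = rotl(K, (5*0+6) mod 16) = rotl(K, 6) = 0x8093
k_1 = rotl(K, (5*1+6) mod 16) = rotl(K, 11) = 0x1270
k_2 = rotl(K, (5*2+6) mod 16) = rotl(K, 0) = 0x4E02
k_3 = rotl(K, (5*3+6) mod 16) = rotl(K, 5) = 0xC049
k_4 = rotl(K, (5*4+6) mod 16) = rotl(K, 10) = 0x0938
k_5 = rotl(K, (5*5+6) mod 16) = rotl(K, 15) = 0x2701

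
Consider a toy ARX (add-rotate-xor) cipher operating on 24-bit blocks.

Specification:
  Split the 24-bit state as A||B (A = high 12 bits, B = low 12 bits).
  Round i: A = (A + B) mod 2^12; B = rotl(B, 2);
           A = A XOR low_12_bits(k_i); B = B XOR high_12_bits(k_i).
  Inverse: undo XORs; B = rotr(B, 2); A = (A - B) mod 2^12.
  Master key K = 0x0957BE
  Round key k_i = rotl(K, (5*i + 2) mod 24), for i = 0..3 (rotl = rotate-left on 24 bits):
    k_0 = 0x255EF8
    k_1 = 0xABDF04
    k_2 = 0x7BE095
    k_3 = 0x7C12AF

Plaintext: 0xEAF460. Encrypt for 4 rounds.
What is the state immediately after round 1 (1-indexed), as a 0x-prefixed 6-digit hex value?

s_0 = plaintext = 0xEAF460
s_1 = Round(s_0, k_0) = 0xDF73D4
s_2 = Round(s_1, k_1) = 0xECF5ED
s_3 = Round(s_2, k_2) = 0x42900B
s_4 = Round(s_3, k_3) = 0x69B7ED

0xDF73D4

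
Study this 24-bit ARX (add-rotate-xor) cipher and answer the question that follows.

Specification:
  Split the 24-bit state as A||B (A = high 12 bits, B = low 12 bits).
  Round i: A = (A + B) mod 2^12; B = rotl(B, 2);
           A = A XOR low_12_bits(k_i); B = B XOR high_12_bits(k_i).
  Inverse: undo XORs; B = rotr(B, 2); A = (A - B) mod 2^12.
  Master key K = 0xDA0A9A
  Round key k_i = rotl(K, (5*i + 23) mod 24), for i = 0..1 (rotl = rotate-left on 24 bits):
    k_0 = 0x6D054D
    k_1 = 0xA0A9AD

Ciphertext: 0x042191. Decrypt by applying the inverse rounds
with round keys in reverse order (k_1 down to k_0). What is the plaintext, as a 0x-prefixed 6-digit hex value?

0x437A0D

s_0 = ciphertext = 0x042191
s_1 = InvRound(s_0, k_1) = 0xB09EE6
s_2 = InvRound(s_1, k_0) = 0x437A0D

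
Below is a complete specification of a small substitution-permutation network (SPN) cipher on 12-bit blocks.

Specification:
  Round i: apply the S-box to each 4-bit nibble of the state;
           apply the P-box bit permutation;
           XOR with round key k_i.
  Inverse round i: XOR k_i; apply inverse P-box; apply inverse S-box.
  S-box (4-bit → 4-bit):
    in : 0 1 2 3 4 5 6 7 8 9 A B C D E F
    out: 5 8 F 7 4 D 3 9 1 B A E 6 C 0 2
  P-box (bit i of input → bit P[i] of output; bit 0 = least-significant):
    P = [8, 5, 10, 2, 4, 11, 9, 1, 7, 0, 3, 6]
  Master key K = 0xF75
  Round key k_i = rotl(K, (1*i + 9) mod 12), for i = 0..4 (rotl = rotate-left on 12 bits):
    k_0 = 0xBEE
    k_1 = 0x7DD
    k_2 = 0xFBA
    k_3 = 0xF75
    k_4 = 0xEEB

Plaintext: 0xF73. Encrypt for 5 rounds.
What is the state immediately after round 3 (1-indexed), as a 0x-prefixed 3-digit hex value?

s_0 = plaintext = 0xF73
s_1 = Round(s_0, k_0) = 0xEDD
s_2 = Round(s_1, k_1) = 0x1DB
s_3 = Round(s_2, k_2) = 0x9DC
s_4 = Round(s_3, k_3) = 0x996
s_5 = Round(s_4, k_4) = 0x718

0x9DC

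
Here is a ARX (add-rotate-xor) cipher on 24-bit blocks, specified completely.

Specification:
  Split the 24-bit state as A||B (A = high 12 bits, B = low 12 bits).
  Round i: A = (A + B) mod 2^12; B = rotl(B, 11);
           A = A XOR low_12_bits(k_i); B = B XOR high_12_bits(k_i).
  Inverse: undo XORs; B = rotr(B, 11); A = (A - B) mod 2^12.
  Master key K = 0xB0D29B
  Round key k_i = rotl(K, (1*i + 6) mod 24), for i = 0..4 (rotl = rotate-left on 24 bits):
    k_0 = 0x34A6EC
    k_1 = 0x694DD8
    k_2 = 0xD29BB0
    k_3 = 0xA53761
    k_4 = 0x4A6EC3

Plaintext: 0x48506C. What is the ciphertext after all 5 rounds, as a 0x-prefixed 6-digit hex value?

0xCC0A20

s_0 = plaintext = 0x48506C
s_1 = Round(s_0, k_0) = 0x21D37C
s_2 = Round(s_1, k_1) = 0x84172A
s_3 = Round(s_2, k_2) = 0x4DBEBC
s_4 = Round(s_3, k_3) = 0x4F6D0D
s_5 = Round(s_4, k_4) = 0xCC0A20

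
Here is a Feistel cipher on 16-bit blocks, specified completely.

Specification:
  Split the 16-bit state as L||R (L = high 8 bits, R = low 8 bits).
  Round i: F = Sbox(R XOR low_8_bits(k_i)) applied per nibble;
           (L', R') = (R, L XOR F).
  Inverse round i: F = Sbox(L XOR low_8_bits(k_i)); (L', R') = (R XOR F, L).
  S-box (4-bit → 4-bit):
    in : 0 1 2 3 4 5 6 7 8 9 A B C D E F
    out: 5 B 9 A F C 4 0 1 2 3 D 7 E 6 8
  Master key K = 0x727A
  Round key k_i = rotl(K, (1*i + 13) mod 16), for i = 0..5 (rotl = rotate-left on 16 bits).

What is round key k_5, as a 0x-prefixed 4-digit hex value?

0xC9E9

K = 0x727A
k_0 = rotl(K, (1*0+13) mod 16) = rotl(K, 13) = 0x4E4F
k_1 = rotl(K, (1*1+13) mod 16) = rotl(K, 14) = 0x9C9E
k_2 = rotl(K, (1*2+13) mod 16) = rotl(K, 15) = 0x393D
k_3 = rotl(K, (1*3+13) mod 16) = rotl(K, 0) = 0x727A
k_4 = rotl(K, (1*4+13) mod 16) = rotl(K, 1) = 0xE4F4
k_5 = rotl(K, (1*5+13) mod 16) = rotl(K, 2) = 0xC9E9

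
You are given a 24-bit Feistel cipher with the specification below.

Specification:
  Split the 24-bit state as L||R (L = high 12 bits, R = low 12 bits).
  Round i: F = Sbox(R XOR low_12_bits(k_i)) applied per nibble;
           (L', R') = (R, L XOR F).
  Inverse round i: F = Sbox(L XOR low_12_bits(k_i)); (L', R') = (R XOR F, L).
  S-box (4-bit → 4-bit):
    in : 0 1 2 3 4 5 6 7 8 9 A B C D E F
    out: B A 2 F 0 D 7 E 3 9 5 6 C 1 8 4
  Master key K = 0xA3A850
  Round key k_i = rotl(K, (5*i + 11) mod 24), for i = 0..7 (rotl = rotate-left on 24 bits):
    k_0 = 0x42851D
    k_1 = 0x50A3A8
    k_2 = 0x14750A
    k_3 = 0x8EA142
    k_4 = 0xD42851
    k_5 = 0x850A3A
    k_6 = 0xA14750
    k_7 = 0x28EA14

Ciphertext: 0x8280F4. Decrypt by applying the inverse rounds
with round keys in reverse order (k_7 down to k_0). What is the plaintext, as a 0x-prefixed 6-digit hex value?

0xCA6FE6

s_0 = ciphertext = 0x8280F4
s_1 = InvRound(s_0, k_7) = 0x208828
s_2 = InvRound(s_1, k_6) = 0x5FB208
s_3 = InvRound(s_2, k_5) = 0x6C25FB
s_4 = InvRound(s_3, k_4) = 0xD646C2
s_5 = InvRound(s_4, k_3) = 0xAE5D64
s_6 = InvRound(s_5, k_2) = 0x9E0AE5
s_7 = InvRound(s_6, k_1) = 0xFE69E0
s_8 = InvRound(s_7, k_0) = 0xCA6FE6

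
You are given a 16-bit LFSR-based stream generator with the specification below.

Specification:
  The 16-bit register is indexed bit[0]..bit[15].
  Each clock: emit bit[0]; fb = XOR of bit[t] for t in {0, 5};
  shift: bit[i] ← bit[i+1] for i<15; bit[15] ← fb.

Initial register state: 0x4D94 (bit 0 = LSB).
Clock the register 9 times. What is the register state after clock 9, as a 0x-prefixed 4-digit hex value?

0xFC26

reg_0 = 0x4D94
clock 1: out=0, reg = 0x26CA
clock 2: out=0, reg = 0x1365
clock 3: out=1, reg = 0x09B2
clock 4: out=0, reg = 0x84D9
clock 5: out=1, reg = 0xC26C
clock 6: out=0, reg = 0xE136
clock 7: out=0, reg = 0xF09B
clock 8: out=1, reg = 0xF84D
clock 9: out=1, reg = 0xFC26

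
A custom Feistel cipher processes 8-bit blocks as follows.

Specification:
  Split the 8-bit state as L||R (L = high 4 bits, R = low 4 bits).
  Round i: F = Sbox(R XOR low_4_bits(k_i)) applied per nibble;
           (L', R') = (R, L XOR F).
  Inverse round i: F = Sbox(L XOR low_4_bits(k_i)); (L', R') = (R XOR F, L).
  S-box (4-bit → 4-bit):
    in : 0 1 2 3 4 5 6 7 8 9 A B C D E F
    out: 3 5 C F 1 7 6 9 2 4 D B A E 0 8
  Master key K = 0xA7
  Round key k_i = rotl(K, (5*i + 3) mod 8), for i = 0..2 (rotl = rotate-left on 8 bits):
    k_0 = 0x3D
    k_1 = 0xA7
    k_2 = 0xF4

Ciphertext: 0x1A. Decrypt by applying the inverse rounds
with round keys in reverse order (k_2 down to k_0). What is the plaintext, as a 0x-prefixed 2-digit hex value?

s_0 = ciphertext = 0x1A
s_1 = InvRound(s_0, k_2) = 0xD1
s_2 = InvRound(s_1, k_1) = 0xCD
s_3 = InvRound(s_2, k_0) = 0x8C

0x8C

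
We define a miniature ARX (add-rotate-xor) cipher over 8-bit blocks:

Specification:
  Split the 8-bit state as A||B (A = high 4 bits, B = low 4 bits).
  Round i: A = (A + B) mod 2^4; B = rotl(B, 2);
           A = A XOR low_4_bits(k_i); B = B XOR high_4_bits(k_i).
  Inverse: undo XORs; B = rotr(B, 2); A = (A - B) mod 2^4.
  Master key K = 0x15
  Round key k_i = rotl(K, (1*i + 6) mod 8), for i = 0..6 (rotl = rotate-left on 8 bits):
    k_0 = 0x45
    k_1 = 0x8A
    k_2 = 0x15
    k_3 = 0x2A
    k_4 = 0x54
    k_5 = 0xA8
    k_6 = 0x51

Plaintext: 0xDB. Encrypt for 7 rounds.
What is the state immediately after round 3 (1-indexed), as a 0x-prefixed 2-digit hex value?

s_0 = plaintext = 0xDB
s_1 = Round(s_0, k_0) = 0xDA
s_2 = Round(s_1, k_1) = 0xD2
s_3 = Round(s_2, k_2) = 0xA9
s_4 = Round(s_3, k_3) = 0x94
s_5 = Round(s_4, k_4) = 0x94
s_6 = Round(s_5, k_5) = 0x5B
s_7 = Round(s_6, k_6) = 0x1B

0xA9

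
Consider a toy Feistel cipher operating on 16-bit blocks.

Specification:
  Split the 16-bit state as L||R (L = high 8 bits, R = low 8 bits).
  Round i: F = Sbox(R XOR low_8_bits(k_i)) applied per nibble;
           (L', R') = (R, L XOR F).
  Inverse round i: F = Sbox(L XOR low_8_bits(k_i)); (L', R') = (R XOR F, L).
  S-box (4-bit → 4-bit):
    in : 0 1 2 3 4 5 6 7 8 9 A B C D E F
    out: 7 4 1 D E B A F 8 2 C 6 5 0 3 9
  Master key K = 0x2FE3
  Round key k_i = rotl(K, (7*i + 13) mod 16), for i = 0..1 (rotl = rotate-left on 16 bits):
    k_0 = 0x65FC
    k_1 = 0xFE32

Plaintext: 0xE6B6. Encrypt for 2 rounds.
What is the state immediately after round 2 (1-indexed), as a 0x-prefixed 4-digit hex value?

0x0A6E

s_0 = plaintext = 0xE6B6
s_1 = Round(s_0, k_0) = 0xB60A
s_2 = Round(s_1, k_1) = 0x0A6E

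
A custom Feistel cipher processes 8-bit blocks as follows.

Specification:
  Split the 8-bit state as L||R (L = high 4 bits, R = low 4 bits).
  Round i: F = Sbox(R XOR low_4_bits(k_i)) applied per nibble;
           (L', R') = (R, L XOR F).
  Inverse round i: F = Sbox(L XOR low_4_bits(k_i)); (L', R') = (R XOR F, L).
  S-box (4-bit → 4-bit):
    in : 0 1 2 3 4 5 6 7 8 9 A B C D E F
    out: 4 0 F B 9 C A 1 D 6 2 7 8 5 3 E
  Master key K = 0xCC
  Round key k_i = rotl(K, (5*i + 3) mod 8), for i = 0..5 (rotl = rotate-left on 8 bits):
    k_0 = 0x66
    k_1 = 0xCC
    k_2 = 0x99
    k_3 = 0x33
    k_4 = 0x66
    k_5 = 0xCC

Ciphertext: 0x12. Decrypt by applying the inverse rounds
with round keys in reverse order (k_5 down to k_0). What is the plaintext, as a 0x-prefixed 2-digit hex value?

s_0 = ciphertext = 0x12
s_1 = InvRound(s_0, k_5) = 0x71
s_2 = InvRound(s_1, k_4) = 0x17
s_3 = InvRound(s_2, k_3) = 0x81
s_4 = InvRound(s_3, k_2) = 0x18
s_5 = InvRound(s_4, k_1) = 0xD1
s_6 = InvRound(s_5, k_0) = 0x6D

0x6D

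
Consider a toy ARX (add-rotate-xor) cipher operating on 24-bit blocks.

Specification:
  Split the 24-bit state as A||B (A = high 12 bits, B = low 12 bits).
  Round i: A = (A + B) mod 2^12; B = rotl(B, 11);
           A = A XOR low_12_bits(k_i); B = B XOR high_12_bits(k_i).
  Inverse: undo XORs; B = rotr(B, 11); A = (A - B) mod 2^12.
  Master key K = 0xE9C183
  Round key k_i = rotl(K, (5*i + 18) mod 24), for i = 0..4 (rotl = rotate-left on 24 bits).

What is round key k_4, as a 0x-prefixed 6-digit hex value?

K = 0xE9C183
k_0 = rotl(K, (5*0+18) mod 24) = rotl(K, 18) = 0x0FA706
k_1 = rotl(K, (5*1+18) mod 24) = rotl(K, 23) = 0xF4E0C1
k_2 = rotl(K, (5*2+18) mod 24) = rotl(K, 4) = 0x9C183E
k_3 = rotl(K, (5*3+18) mod 24) = rotl(K, 9) = 0x8307D3
k_4 = rotl(K, (5*4+18) mod 24) = rotl(K, 14) = 0x60FA70

0x60FA70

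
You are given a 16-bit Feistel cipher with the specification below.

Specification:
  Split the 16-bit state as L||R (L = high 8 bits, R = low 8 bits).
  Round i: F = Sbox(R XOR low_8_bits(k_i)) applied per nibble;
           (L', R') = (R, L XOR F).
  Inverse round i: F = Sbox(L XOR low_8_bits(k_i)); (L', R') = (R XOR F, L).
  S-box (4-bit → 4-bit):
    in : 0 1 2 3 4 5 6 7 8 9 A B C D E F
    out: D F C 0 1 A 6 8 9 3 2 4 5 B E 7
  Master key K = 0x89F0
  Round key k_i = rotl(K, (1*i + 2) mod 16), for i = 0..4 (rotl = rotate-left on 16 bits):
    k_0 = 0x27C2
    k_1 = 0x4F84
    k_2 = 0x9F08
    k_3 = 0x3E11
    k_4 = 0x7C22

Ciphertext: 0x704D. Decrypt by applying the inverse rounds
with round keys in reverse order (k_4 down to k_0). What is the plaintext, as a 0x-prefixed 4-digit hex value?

0xA24A

s_0 = ciphertext = 0x704D
s_1 = InvRound(s_0, k_4) = 0xE170
s_2 = InvRound(s_1, k_3) = 0x0DE1
s_3 = InvRound(s_2, k_2) = 0x3B0D
s_4 = InvRound(s_3, k_1) = 0x4A3B
s_5 = InvRound(s_4, k_0) = 0xA24A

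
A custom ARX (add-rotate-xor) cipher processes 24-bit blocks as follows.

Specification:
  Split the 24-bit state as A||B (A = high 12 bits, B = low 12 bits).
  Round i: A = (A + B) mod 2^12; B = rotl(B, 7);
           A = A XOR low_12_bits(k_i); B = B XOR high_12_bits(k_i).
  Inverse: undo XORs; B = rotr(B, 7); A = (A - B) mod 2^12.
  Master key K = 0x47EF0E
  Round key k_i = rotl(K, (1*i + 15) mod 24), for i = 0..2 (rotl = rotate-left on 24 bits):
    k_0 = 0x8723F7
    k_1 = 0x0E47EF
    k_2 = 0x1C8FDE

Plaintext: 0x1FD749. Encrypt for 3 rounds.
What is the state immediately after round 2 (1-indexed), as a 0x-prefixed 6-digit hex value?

0x096482

s_0 = plaintext = 0x1FD749
s_1 = Round(s_0, k_0) = 0xAB1CC8
s_2 = Round(s_1, k_1) = 0x096482
s_3 = Round(s_2, k_2) = 0xAC60EC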